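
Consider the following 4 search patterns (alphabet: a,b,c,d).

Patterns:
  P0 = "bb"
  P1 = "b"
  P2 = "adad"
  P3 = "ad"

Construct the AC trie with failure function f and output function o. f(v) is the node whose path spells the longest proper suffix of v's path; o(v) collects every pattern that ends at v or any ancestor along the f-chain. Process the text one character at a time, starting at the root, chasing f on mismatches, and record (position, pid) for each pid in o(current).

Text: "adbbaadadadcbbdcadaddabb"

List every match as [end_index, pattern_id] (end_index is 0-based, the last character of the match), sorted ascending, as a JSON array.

Construct AC machine:
Trie (insert patterns):
  n0 'ε': a→3 b→1
  n1 'b': b→2  ←P1
  n2 'bb': ·  ←P0
  n3 'a': d→4
  n4 'ad': a→5  ←P3
  n5 'ada': d→6
  n6 'adad': ·  ←P2

Failure links (BFS by depth):
  n1('b'): parent n0 fail=0; on 'b' 0 → fail=0;  out {1}∪∅={1}
  n3('a'): parent n0 fail=0; on 'a' 0 → fail=0;  out ∅∪∅=∅
  n2('bb'): parent n1 fail=0; on 'b' 0 → fail=1;  out {0}∪{1}={0,1}
  n4('ad'): parent n3 fail=0; on 'd' 0 → fail=0;  out {3}∪∅={3}
  n5('ada'): parent n4 fail=0; on 'a' 0 → fail=3;  out ∅∪∅=∅
  n6('adad'): parent n5 fail=3; on 'd' 3 → fail=4;  out {2}∪{3}={2,3}

Text stream:
pos 0 'a': at 3
pos 1 'd': at 4  emit P3@[0:1]
pos 2 'b': at 1 (via fail)  emit P1@[2:2]
pos 3 'b': at 2  emit P0@[2:3],P1@[3:3]
pos 4 'a': at 3 (via fail)
pos 5 'a': at 3 (via fail)
pos 6 'd': at 4  emit P3@[5:6]
pos 7 'a': at 5
pos 8 'd': at 6  emit P2@[5:8],P3@[7:8]
pos 9 'a': at 5 (via fail)
pos 10 'd': at 6  emit P2@[7:10],P3@[9:10]
pos 11 'c': at 0 (via fail)
pos 12 'b': at 1  emit P1@[12:12]
pos 13 'b': at 2  emit P0@[12:13],P1@[13:13]
pos 14 'd': at 0 (via fail)
pos 15 'c': at 0
pos 16 'a': at 3
pos 17 'd': at 4  emit P3@[16:17]
pos 18 'a': at 5
pos 19 'd': at 6  emit P2@[16:19],P3@[18:19]
pos 20 'd': at 0 (via fail)
pos 21 'a': at 3
pos 22 'b': at 1 (via fail)  emit P1@[22:22]
pos 23 'b': at 2  emit P0@[22:23],P1@[23:23]

Result: [[1,3],[2,1],[3,0],[3,1],[6,3],[8,2],[8,3],[10,2],[10,3],[12,1],[13,0],[13,1],[17,3],[19,2],[19,3],[22,1],[23,0],[23,1]]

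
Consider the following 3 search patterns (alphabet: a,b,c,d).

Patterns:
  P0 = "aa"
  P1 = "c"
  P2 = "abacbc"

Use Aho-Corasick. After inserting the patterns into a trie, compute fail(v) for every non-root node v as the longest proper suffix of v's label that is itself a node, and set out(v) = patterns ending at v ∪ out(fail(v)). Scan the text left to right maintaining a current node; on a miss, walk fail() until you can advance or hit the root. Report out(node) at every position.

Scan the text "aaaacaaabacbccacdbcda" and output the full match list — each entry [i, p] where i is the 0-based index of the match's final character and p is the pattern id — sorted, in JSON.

Build automaton:
Trie nodes:
  0='ε' goto a→1 c→3
  1='a' goto a→2 b→4
  2='aa' goto ·  ←P0
  3='c' goto ·  ←P1
  4='ab' goto a→5
  5='aba' goto c→6
  6='abac' goto b→7
  7='abacb' goto c→8
  8='abacbc' goto ·  ←P2

BFS fail/out derivation:
  fail(1) 'a': from fail(0)=0 chase 'a': 0 ⇒ 0;  out=∅∪out(0)=∅
  fail(3) 'c': from fail(0)=0 chase 'c': 0 ⇒ 0;  out={1}∪out(0)={1}
  fail(2) 'aa': from fail(1)=0 chase 'a': 0 ⇒ 1;  out={0}∪out(1)={0}
  fail(4) 'ab': from fail(1)=0 chase 'b': 0 ⇒ 0;  out=∅∪out(0)=∅
  fail(5) 'aba': from fail(4)=0 chase 'a': 0 ⇒ 1;  out=∅∪out(1)=∅
  fail(6) 'abac': from fail(5)=1 chase 'c': 1→0 ⇒ 3;  out=∅∪out(3)={1}
  fail(7) 'abacb': from fail(6)=3 chase 'b': 3→0 ⇒ 0;  out=∅∪out(0)=∅
  fail(8) 'abacbc': from fail(7)=0 chase 'c': 0 ⇒ 3;  out={2}∪out(3)={1,2}

Scan:
[0] read 'a'  n0⇒n1
[1] read 'a'  n1⇒n2  → match P0@[0:1]
[2] read 'a'  n2⇒n2 (fail-walked)  → match P0@[1:2]
[3] read 'a'  n2⇒n2 (fail-walked)  → match P0@[2:3]
[4] read 'c'  n2⇒n3 (fail-walked)  → match P1@[4:4]
[5] read 'a'  n3⇒n1 (fail-walked)
[6] read 'a'  n1⇒n2  → match P0@[5:6]
[7] read 'a'  n2⇒n2 (fail-walked)  → match P0@[6:7]
[8] read 'b'  n2⇒n4 (fail-walked)
[9] read 'a'  n4⇒n5
[10] read 'c'  n5⇒n6  → match P1@[10:10]
[11] read 'b'  n6⇒n7
[12] read 'c'  n7⇒n8  → match P1@[12:12],P2@[7:12]
[13] read 'c'  n8⇒n3 (fail-walked)  → match P1@[13:13]
[14] read 'a'  n3⇒n1 (fail-walked)
[15] read 'c'  n1⇒n3 (fail-walked)  → match P1@[15:15]
[16] read 'd'  n3⇒n0 (fail-walked)
[17] read 'b'  n0⇒n0
[18] read 'c'  n0⇒n3  → match P1@[18:18]
[19] read 'd'  n3⇒n0 (fail-walked)
[20] read 'a'  n0⇒n1

Result: [[1,0],[2,0],[3,0],[4,1],[6,0],[7,0],[10,1],[12,1],[12,2],[13,1],[15,1],[18,1]]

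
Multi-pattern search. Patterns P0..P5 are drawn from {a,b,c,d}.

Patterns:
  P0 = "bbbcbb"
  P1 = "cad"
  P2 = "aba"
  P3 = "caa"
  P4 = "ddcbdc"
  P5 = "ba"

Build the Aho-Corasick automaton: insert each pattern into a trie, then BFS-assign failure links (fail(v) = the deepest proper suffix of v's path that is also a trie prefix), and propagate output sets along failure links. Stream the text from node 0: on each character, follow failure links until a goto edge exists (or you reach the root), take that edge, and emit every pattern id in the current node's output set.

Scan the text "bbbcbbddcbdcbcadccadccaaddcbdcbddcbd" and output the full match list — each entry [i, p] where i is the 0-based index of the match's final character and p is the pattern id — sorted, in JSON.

Build automaton:
Trie nodes:
  0='ε' goto a→10 b→1 c→7 d→14
  1='b' goto a→20 b→2
  2='bb' goto b→3
  3='bbb' goto c→4
  4='bbbc' goto b→5
  5='bbbcb' goto b→6
  6='bbbcbb' goto ·  [P0 ends]
  7='c' goto a→8
  8='ca' goto a→13 d→9
  9='cad' goto ·  [P1 ends]
  10='a' goto b→11
  11='ab' goto a→12
  12='aba' goto ·  [P2 ends]
  13='caa' goto ·  [P3 ends]
  14='d' goto d→15
  15='dd' goto c→16
  16='ddc' goto b→17
  17='ddcb' goto d→18
  18='ddcbd' goto c→19
  19='ddcbdc' goto ·  [P4 ends]
  20='ba' goto ·  [P5 ends]

BFS fail/out derivation:
  fail(1) 'b': from fail(0)=0 chase 'b': 0 ⇒ 0;  out=∅∪out(0)=∅
  fail(7) 'c': from fail(0)=0 chase 'c': 0 ⇒ 0;  out=∅∪out(0)=∅
  fail(10) 'a': from fail(0)=0 chase 'a': 0 ⇒ 0;  out=∅∪out(0)=∅
  fail(14) 'd': from fail(0)=0 chase 'd': 0 ⇒ 0;  out=∅∪out(0)=∅
  fail(2) 'bb': from fail(1)=0 chase 'b': 0 ⇒ 1;  out=∅∪out(1)=∅
  fail(8) 'ca': from fail(7)=0 chase 'a': 0 ⇒ 10;  out=∅∪out(10)=∅
  fail(11) 'ab': from fail(10)=0 chase 'b': 0 ⇒ 1;  out=∅∪out(1)=∅
  fail(15) 'dd': from fail(14)=0 chase 'd': 0 ⇒ 14;  out=∅∪out(14)=∅
  fail(20) 'ba': from fail(1)=0 chase 'a': 0 ⇒ 10;  out={5}∪out(10)={5}
  fail(3) 'bbb': from fail(2)=1 chase 'b': 1 ⇒ 2;  out=∅∪out(2)=∅
  fail(9) 'cad': from fail(8)=10 chase 'd': 10→0 ⇒ 14;  out={1}∪out(14)={1}
  fail(12) 'aba': from fail(11)=1 chase 'a': 1 ⇒ 20;  out={2}∪out(20)={2,5}
  fail(13) 'caa': from fail(8)=10 chase 'a': 10→0 ⇒ 10;  out={3}∪out(10)={3}
  fail(16) 'ddc': from fail(15)=14 chase 'c': 14→0 ⇒ 7;  out=∅∪out(7)=∅
  fail(4) 'bbbc': from fail(3)=2 chase 'c': 2→1→0 ⇒ 7;  out=∅∪out(7)=∅
  fail(17) 'ddcb': from fail(16)=7 chase 'b': 7→0 ⇒ 1;  out=∅∪out(1)=∅
  fail(5) 'bbbcb': from fail(4)=7 chase 'b': 7→0 ⇒ 1;  out=∅∪out(1)=∅
  fail(18) 'ddcbd': from fail(17)=1 chase 'd': 1→0 ⇒ 14;  out=∅∪out(14)=∅
  fail(6) 'bbbcbb': from fail(5)=1 chase 'b': 1 ⇒ 2;  out={0}∪out(2)={0}
  fail(19) 'ddcbdc': from fail(18)=14 chase 'c': 14→0 ⇒ 7;  out={4}∪out(7)={4}

Scan:
[0] read 'b'  n0⇒n1
[1] read 'b'  n1⇒n2
[2] read 'b'  n2⇒n3
[3] read 'c'  n3⇒n4
[4] read 'b'  n4⇒n5
[5] read 'b'  n5⇒n6  emit P0@[0:5]
[6] read 'd'  n6⇒n14 (via fail)
[7] read 'd'  n14⇒n15
[8] read 'c'  n15⇒n16
[9] read 'b'  n16⇒n17
[10] read 'd'  n17⇒n18
[11] read 'c'  n18⇒n19  emit P4@[6:11]
[12] read 'b'  n19⇒n1 (via fail)
[13] read 'c'  n1⇒n7 (via fail)
[14] read 'a'  n7⇒n8
[15] read 'd'  n8⇒n9  emit P1@[13:15]
[16] read 'c'  n9⇒n7 (via fail)
[17] read 'c'  n7⇒n7 (via fail)
[18] read 'a'  n7⇒n8
[19] read 'd'  n8⇒n9  emit P1@[17:19]
[20] read 'c'  n9⇒n7 (via fail)
[21] read 'c'  n7⇒n7 (via fail)
[22] read 'a'  n7⇒n8
[23] read 'a'  n8⇒n13  emit P3@[21:23]
[24] read 'd'  n13⇒n14 (via fail)
[25] read 'd'  n14⇒n15
[26] read 'c'  n15⇒n16
[27] read 'b'  n16⇒n17
[28] read 'd'  n17⇒n18
[29] read 'c'  n18⇒n19  emit P4@[24:29]
[30] read 'b'  n19⇒n1 (via fail)
[31] read 'd'  n1⇒n14 (via fail)
[32] read 'd'  n14⇒n15
[33] read 'c'  n15⇒n16
[34] read 'b'  n16⇒n17
[35] read 'd'  n17⇒n18

Result: [[5,0],[11,4],[15,1],[19,1],[23,3],[29,4]]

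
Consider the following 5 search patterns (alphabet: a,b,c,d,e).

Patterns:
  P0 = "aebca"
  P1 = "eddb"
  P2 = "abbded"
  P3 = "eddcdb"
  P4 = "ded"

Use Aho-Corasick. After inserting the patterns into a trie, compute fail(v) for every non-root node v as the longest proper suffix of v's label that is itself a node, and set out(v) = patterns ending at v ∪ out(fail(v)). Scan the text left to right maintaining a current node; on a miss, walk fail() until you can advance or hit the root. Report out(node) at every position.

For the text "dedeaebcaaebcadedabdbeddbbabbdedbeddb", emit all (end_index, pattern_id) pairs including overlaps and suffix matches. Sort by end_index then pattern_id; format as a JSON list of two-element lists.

Construct AC machine:
Trie nodes:
  0='ε' goto a→1 d→18 e→6
  1='a' goto b→10 e→2
  2='ae' goto b→3
  3='aeb' goto c→4
  4='aebc' goto a→5
  5='aebca' goto ·  ←P0
  6='e' goto d→7
  7='ed' goto d→8
  8='edd' goto b→9 c→15
  9='eddb' goto ·  ←P1
  10='ab' goto b→11
  11='abb' goto d→12
  12='abbd' goto e→13
  13='abbde' goto d→14
  14='abbded' goto ·  ←P2
  15='eddc' goto d→16
  16='eddcd' goto b→17
  17='eddcdb' goto ·  ←P3
  18='d' goto e→19
  19='de' goto d→20
  20='ded' goto ·  ←P4

BFS fail/out derivation:
  n1('a'): parent n0 fail=0; on 'a' 0 → fail=0;  out ∅∪∅=∅
  n6('e'): parent n0 fail=0; on 'e' 0 → fail=0;  out ∅∪∅=∅
  n18('d'): parent n0 fail=0; on 'd' 0 → fail=0;  out ∅∪∅=∅
  n2('ae'): parent n1 fail=0; on 'e' 0 → fail=6;  out ∅∪∅=∅
  n7('ed'): parent n6 fail=0; on 'd' 0 → fail=18;  out ∅∪∅=∅
  n10('ab'): parent n1 fail=0; on 'b' 0 → fail=0;  out ∅∪∅=∅
  n19('de'): parent n18 fail=0; on 'e' 0 → fail=6;  out ∅∪∅=∅
  n3('aeb'): parent n2 fail=6; on 'b' 6→0 → fail=0;  out ∅∪∅=∅
  n8('edd'): parent n7 fail=18; on 'd' 18→0 → fail=18;  out ∅∪∅=∅
  n11('abb'): parent n10 fail=0; on 'b' 0 → fail=0;  out ∅∪∅=∅
  n20('ded'): parent n19 fail=6; on 'd' 6 → fail=7;  out {4}∪∅={4}
  n4('aebc'): parent n3 fail=0; on 'c' 0 → fail=0;  out ∅∪∅=∅
  n9('eddb'): parent n8 fail=18; on 'b' 18→0 → fail=0;  out {1}∪∅={1}
  n12('abbd'): parent n11 fail=0; on 'd' 0 → fail=18;  out ∅∪∅=∅
  n15('eddc'): parent n8 fail=18; on 'c' 18→0 → fail=0;  out ∅∪∅=∅
  n5('aebca'): parent n4 fail=0; on 'a' 0 → fail=1;  out {0}∪∅={0}
  n13('abbde'): parent n12 fail=18; on 'e' 18 → fail=19;  out ∅∪∅=∅
  n16('eddcd'): parent n15 fail=0; on 'd' 0 → fail=18;  out ∅∪∅=∅
  n14('abbded'): parent n13 fail=19; on 'd' 19 → fail=20;  out {2}∪{4}={2,4}
  n17('eddcdb'): parent n16 fail=18; on 'b' 18→0 → fail=0;  out {3}∪∅={3}

Scan:
[0] read 'd'  n0⇒n18
[1] read 'e'  n18⇒n19
[2] read 'd'  n19⇒n20  emit P4@[0:2]
[3] read 'e'  n20⇒n19 (fail-walked)
[4] read 'a'  n19⇒n1 (fail-walked)
[5] read 'e'  n1⇒n2
[6] read 'b'  n2⇒n3
[7] read 'c'  n3⇒n4
[8] read 'a'  n4⇒n5  emit P0@[4:8]
[9] read 'a'  n5⇒n1 (fail-walked)
[10] read 'e'  n1⇒n2
[11] read 'b'  n2⇒n3
[12] read 'c'  n3⇒n4
[13] read 'a'  n4⇒n5  emit P0@[9:13]
[14] read 'd'  n5⇒n18 (fail-walked)
[15] read 'e'  n18⇒n19
[16] read 'd'  n19⇒n20  emit P4@[14:16]
[17] read 'a'  n20⇒n1 (fail-walked)
[18] read 'b'  n1⇒n10
[19] read 'd'  n10⇒n18 (fail-walked)
[20] read 'b'  n18⇒n0 (fail-walked)
[21] read 'e'  n0⇒n6
[22] read 'd'  n6⇒n7
[23] read 'd'  n7⇒n8
[24] read 'b'  n8⇒n9  emit P1@[21:24]
[25] read 'b'  n9⇒n0 (fail-walked)
[26] read 'a'  n0⇒n1
[27] read 'b'  n1⇒n10
[28] read 'b'  n10⇒n11
[29] read 'd'  n11⇒n12
[30] read 'e'  n12⇒n13
[31] read 'd'  n13⇒n14  emit P2@[26:31],P4@[29:31]
[32] read 'b'  n14⇒n0 (fail-walked)
[33] read 'e'  n0⇒n6
[34] read 'd'  n6⇒n7
[35] read 'd'  n7⇒n8
[36] read 'b'  n8⇒n9  emit P1@[33:36]

Result: [[2,4],[8,0],[13,0],[16,4],[24,1],[31,2],[31,4],[36,1]]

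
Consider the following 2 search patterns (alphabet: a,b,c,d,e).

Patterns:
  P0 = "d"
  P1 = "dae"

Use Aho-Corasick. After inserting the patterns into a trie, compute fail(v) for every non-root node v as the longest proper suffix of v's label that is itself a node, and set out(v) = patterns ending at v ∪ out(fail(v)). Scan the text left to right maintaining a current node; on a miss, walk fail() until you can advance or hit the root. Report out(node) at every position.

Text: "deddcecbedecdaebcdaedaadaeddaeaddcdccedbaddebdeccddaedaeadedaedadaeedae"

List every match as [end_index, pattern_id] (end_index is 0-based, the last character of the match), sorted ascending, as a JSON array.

Build:
Trie (insert patterns):
  n0 'ε': d→1
  n1 'd': a→2  [P0 ends]
  n2 'da': e→3
  n3 'dae': ·  [P1 ends]

Failure links (BFS by depth):
  n1('d'): parent n0 fail=0; on 'd' 0 → fail=0;  out {0}∪∅={0}
  n2('da'): parent n1 fail=0; on 'a' 0 → fail=0;  out ∅∪∅=∅
  n3('dae'): parent n2 fail=0; on 'e' 0 → fail=0;  out {1}∪∅={1}

Scan:
pos 0 'd': at 1  → match P0@[0:0]
pos 1 'e': at 0 (via fail)
pos 2 'd': at 1  → match P0@[2:2]
pos 3 'd': at 1 (via fail)  → match P0@[3:3]
pos 4 'c': at 0 (via fail)
pos 5 'e': at 0
pos 6 'c': at 0
pos 7 'b': at 0
pos 8 'e': at 0
pos 9 'd': at 1  → match P0@[9:9]
pos 10 'e': at 0 (via fail)
pos 11 'c': at 0
pos 12 'd': at 1  → match P0@[12:12]
pos 13 'a': at 2
pos 14 'e': at 3  → match P1@[12:14]
pos 15 'b': at 0 (via fail)
pos 16 'c': at 0
pos 17 'd': at 1  → match P0@[17:17]
pos 18 'a': at 2
pos 19 'e': at 3  → match P1@[17:19]
pos 20 'd': at 1 (via fail)  → match P0@[20:20]
pos 21 'a': at 2
pos 22 'a': at 0 (via fail)
pos 23 'd': at 1  → match P0@[23:23]
pos 24 'a': at 2
pos 25 'e': at 3  → match P1@[23:25]
pos 26 'd': at 1 (via fail)  → match P0@[26:26]
pos 27 'd': at 1 (via fail)  → match P0@[27:27]
pos 28 'a': at 2
pos 29 'e': at 3  → match P1@[27:29]
pos 30 'a': at 0 (via fail)
pos 31 'd': at 1  → match P0@[31:31]
pos 32 'd': at 1 (via fail)  → match P0@[32:32]
pos 33 'c': at 0 (via fail)
pos 34 'd': at 1  → match P0@[34:34]
pos 35 'c': at 0 (via fail)
pos 36 'c': at 0
pos 37 'e': at 0
pos 38 'd': at 1  → match P0@[38:38]
pos 39 'b': at 0 (via fail)
pos 40 'a': at 0
pos 41 'd': at 1  → match P0@[41:41]
pos 42 'd': at 1 (via fail)  → match P0@[42:42]
pos 43 'e': at 0 (via fail)
pos 44 'b': at 0
pos 45 'd': at 1  → match P0@[45:45]
pos 46 'e': at 0 (via fail)
pos 47 'c': at 0
pos 48 'c': at 0
pos 49 'd': at 1  → match P0@[49:49]
pos 50 'd': at 1 (via fail)  → match P0@[50:50]
pos 51 'a': at 2
pos 52 'e': at 3  → match P1@[50:52]
pos 53 'd': at 1 (via fail)  → match P0@[53:53]
pos 54 'a': at 2
pos 55 'e': at 3  → match P1@[53:55]
pos 56 'a': at 0 (via fail)
pos 57 'd': at 1  → match P0@[57:57]
pos 58 'e': at 0 (via fail)
pos 59 'd': at 1  → match P0@[59:59]
pos 60 'a': at 2
pos 61 'e': at 3  → match P1@[59:61]
pos 62 'd': at 1 (via fail)  → match P0@[62:62]
pos 63 'a': at 2
pos 64 'd': at 1 (via fail)  → match P0@[64:64]
pos 65 'a': at 2
pos 66 'e': at 3  → match P1@[64:66]
pos 67 'e': at 0 (via fail)
pos 68 'd': at 1  → match P0@[68:68]
pos 69 'a': at 2
pos 70 'e': at 3  → match P1@[68:70]

Matches: [[0,0],[2,0],[3,0],[9,0],[12,0],[14,1],[17,0],[19,1],[20,0],[23,0],[25,1],[26,0],[27,0],[29,1],[31,0],[32,0],[34,0],[38,0],[41,0],[42,0],[45,0],[49,0],[50,0],[52,1],[53,0],[55,1],[57,0],[59,0],[61,1],[62,0],[64,0],[66,1],[68,0],[70,1]]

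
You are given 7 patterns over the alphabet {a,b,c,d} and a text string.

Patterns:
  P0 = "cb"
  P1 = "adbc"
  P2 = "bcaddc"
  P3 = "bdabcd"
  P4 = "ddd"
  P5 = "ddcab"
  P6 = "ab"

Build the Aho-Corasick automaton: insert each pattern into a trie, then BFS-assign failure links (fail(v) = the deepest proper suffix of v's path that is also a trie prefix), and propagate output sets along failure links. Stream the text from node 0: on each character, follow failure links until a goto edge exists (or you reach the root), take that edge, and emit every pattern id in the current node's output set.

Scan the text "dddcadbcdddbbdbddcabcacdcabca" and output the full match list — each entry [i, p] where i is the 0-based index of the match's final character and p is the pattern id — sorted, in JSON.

Build automaton:
Trie (insert patterns):
  n0 'ε': a→3 b→7 c→1 d→18
  n1 'c': b→2
  n2 'cb': ·  ←P0
  n3 'a': b→24 d→4
  n4 'ad': b→5
  n5 'adb': c→6
  n6 'adbc': ·  ←P1
  n7 'b': c→8 d→13
  n8 'bc': a→9
  n9 'bca': d→10
  n10 'bcad': d→11
  n11 'bcadd': c→12
  n12 'bcaddc': ·  ←P2
  n13 'bd': a→14
  n14 'bda': b→15
  n15 'bdab': c→16
  n16 'bdabc': d→17
  n17 'bdabcd': ·  ←P3
  n18 'd': d→19
  n19 'dd': c→21 d→20
  n20 'ddd': ·  ←P4
  n21 'ddc': a→22
  n22 'ddca': b→23
  n23 'ddcab': ·  ←P5
  n24 'ab': ·  ←P6

Failure links (BFS by depth):
  n1('c'): parent n0 fail=0; on 'c' 0 → fail=0;  out ∅∪∅=∅
  n3('a'): parent n0 fail=0; on 'a' 0 → fail=0;  out ∅∪∅=∅
  n7('b'): parent n0 fail=0; on 'b' 0 → fail=0;  out ∅∪∅=∅
  n18('d'): parent n0 fail=0; on 'd' 0 → fail=0;  out ∅∪∅=∅
  n2('cb'): parent n1 fail=0; on 'b' 0 → fail=7;  out {0}∪∅={0}
  n4('ad'): parent n3 fail=0; on 'd' 0 → fail=18;  out ∅∪∅=∅
  n8('bc'): parent n7 fail=0; on 'c' 0 → fail=1;  out ∅∪∅=∅
  n13('bd'): parent n7 fail=0; on 'd' 0 → fail=18;  out ∅∪∅=∅
  n19('dd'): parent n18 fail=0; on 'd' 0 → fail=18;  out ∅∪∅=∅
  n24('ab'): parent n3 fail=0; on 'b' 0 → fail=7;  out {6}∪∅={6}
  n5('adb'): parent n4 fail=18; on 'b' 18→0 → fail=7;  out ∅∪∅=∅
  n9('bca'): parent n8 fail=1; on 'a' 1→0 → fail=3;  out ∅∪∅=∅
  n14('bda'): parent n13 fail=18; on 'a' 18→0 → fail=3;  out ∅∪∅=∅
  n20('ddd'): parent n19 fail=18; on 'd' 18 → fail=19;  out {4}∪∅={4}
  n21('ddc'): parent n19 fail=18; on 'c' 18→0 → fail=1;  out ∅∪∅=∅
  n6('adbc'): parent n5 fail=7; on 'c' 7 → fail=8;  out {1}∪∅={1}
  n10('bcad'): parent n9 fail=3; on 'd' 3 → fail=4;  out ∅∪∅=∅
  n15('bdab'): parent n14 fail=3; on 'b' 3 → fail=24;  out ∅∪{6}={6}
  n22('ddca'): parent n21 fail=1; on 'a' 1→0 → fail=3;  out ∅∪∅=∅
  n11('bcadd'): parent n10 fail=4; on 'd' 4→18 → fail=19;  out ∅∪∅=∅
  n16('bdabc'): parent n15 fail=24; on 'c' 24→7 → fail=8;  out ∅∪∅=∅
  n23('ddcab'): parent n22 fail=3; on 'b' 3 → fail=24;  out {5}∪{6}={5,6}
  n12('bcaddc'): parent n11 fail=19; on 'c' 19 → fail=21;  out {2}∪∅={2}
  n17('bdabcd'): parent n16 fail=8; on 'd' 8→1→0 → fail=18;  out {3}∪∅={3}

Text stream:
[0] read 'd'  n0⇒n18
[1] read 'd'  n18⇒n19
[2] read 'd'  n19⇒n20  emit P4@[0:2]
[3] read 'c'  n20⇒n21 (fail-walked)
[4] read 'a'  n21⇒n22
[5] read 'd'  n22⇒n4 (fail-walked)
[6] read 'b'  n4⇒n5
[7] read 'c'  n5⇒n6  emit P1@[4:7]
[8] read 'd'  n6⇒n18 (fail-walked)
[9] read 'd'  n18⇒n19
[10] read 'd'  n19⇒n20  emit P4@[8:10]
[11] read 'b'  n20⇒n7 (fail-walked)
[12] read 'b'  n7⇒n7 (fail-walked)
[13] read 'd'  n7⇒n13
[14] read 'b'  n13⇒n7 (fail-walked)
[15] read 'd'  n7⇒n13
[16] read 'd'  n13⇒n19 (fail-walked)
[17] read 'c'  n19⇒n21
[18] read 'a'  n21⇒n22
[19] read 'b'  n22⇒n23  emit P5@[15:19],P6@[18:19]
[20] read 'c'  n23⇒n8 (fail-walked)
[21] read 'a'  n8⇒n9
[22] read 'c'  n9⇒n1 (fail-walked)
[23] read 'd'  n1⇒n18 (fail-walked)
[24] read 'c'  n18⇒n1 (fail-walked)
[25] read 'a'  n1⇒n3 (fail-walked)
[26] read 'b'  n3⇒n24  emit P6@[25:26]
[27] read 'c'  n24⇒n8 (fail-walked)
[28] read 'a'  n8⇒n9

Result: [[2,4],[7,1],[10,4],[19,5],[19,6],[26,6]]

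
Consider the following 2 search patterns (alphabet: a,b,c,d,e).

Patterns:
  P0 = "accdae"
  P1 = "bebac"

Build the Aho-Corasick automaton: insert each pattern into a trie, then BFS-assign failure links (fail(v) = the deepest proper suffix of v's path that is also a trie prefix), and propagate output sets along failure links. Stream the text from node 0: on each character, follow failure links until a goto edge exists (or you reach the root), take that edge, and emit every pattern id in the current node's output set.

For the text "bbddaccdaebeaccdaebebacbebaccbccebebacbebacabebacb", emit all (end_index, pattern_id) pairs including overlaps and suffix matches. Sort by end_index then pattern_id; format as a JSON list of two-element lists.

Build:
Trie (insert patterns):
  n0 'ε': a→1 b→7
  n1 'a': c→2
  n2 'ac': c→3
  n3 'acc': d→4
  n4 'accd': a→5
  n5 'accda': e→6
  n6 'accdae': ·  [P0 ends]
  n7 'b': e→8
  n8 'be': b→9
  n9 'beb': a→10
  n10 'beba': c→11
  n11 'bebac': ·  [P1 ends]

BFS fail/out derivation:
  fail(1) 'a': from fail(0)=0 chase 'a': 0 ⇒ 0;  out=∅∪out(0)=∅
  fail(7) 'b': from fail(0)=0 chase 'b': 0 ⇒ 0;  out=∅∪out(0)=∅
  fail(2) 'ac': from fail(1)=0 chase 'c': 0 ⇒ 0;  out=∅∪out(0)=∅
  fail(8) 'be': from fail(7)=0 chase 'e': 0 ⇒ 0;  out=∅∪out(0)=∅
  fail(3) 'acc': from fail(2)=0 chase 'c': 0 ⇒ 0;  out=∅∪out(0)=∅
  fail(9) 'beb': from fail(8)=0 chase 'b': 0 ⇒ 7;  out=∅∪out(7)=∅
  fail(4) 'accd': from fail(3)=0 chase 'd': 0 ⇒ 0;  out=∅∪out(0)=∅
  fail(10) 'beba': from fail(9)=7 chase 'a': 7→0 ⇒ 1;  out=∅∪out(1)=∅
  fail(5) 'accda': from fail(4)=0 chase 'a': 0 ⇒ 1;  out=∅∪out(1)=∅
  fail(11) 'bebac': from fail(10)=1 chase 'c': 1 ⇒ 2;  out={1}∪out(2)={1}
  fail(6) 'accdae': from fail(5)=1 chase 'e': 1→0 ⇒ 0;  out={0}∪out(0)={0}

Scan:
i=0 'b': node 0→7
i=1 'b': node 7→7 (via fail)
i=2 'd': node 7→0 (via fail)
i=3 'd': node 0→0
i=4 'a': node 0→1
i=5 'c': node 1→2
i=6 'c': node 2→3
i=7 'd': node 3→4
i=8 'a': node 4→5
i=9 'e': node 5→6  emit P0@[4:9]
i=10 'b': node 6→7 (via fail)
i=11 'e': node 7→8
i=12 'a': node 8→1 (via fail)
i=13 'c': node 1→2
i=14 'c': node 2→3
i=15 'd': node 3→4
i=16 'a': node 4→5
i=17 'e': node 5→6  emit P0@[12:17]
i=18 'b': node 6→7 (via fail)
i=19 'e': node 7→8
i=20 'b': node 8→9
i=21 'a': node 9→10
i=22 'c': node 10→11  emit P1@[18:22]
i=23 'b': node 11→7 (via fail)
i=24 'e': node 7→8
i=25 'b': node 8→9
i=26 'a': node 9→10
i=27 'c': node 10→11  emit P1@[23:27]
i=28 'c': node 11→3 (via fail)
i=29 'b': node 3→7 (via fail)
i=30 'c': node 7→0 (via fail)
i=31 'c': node 0→0
i=32 'e': node 0→0
i=33 'b': node 0→7
i=34 'e': node 7→8
i=35 'b': node 8→9
i=36 'a': node 9→10
i=37 'c': node 10→11  emit P1@[33:37]
i=38 'b': node 11→7 (via fail)
i=39 'e': node 7→8
i=40 'b': node 8→9
i=41 'a': node 9→10
i=42 'c': node 10→11  emit P1@[38:42]
i=43 'a': node 11→1 (via fail)
i=44 'b': node 1→7 (via fail)
i=45 'e': node 7→8
i=46 'b': node 8→9
i=47 'a': node 9→10
i=48 'c': node 10→11  emit P1@[44:48]
i=49 'b': node 11→7 (via fail)

Matches: [[9,0],[17,0],[22,1],[27,1],[37,1],[42,1],[48,1]]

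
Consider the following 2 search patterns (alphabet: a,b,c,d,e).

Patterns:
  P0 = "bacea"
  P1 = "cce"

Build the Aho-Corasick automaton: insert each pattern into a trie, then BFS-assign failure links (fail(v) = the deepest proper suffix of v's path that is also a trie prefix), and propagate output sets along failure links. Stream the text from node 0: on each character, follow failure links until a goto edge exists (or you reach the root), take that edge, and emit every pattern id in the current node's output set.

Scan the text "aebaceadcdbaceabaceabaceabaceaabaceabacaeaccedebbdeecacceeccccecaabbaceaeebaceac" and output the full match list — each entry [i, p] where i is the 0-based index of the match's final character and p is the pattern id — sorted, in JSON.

Construct AC machine:
Trie nodes:
  0='ε' goto b→1 c→6
  1='b' goto a→2
  2='ba' goto c→3
  3='bac' goto e→4
  4='bace' goto a→5
  5='bacea' goto ·  ←P0
  6='c' goto c→7
  7='cc' goto e→8
  8='cce' goto ·  ←P1

BFS fail/out derivation:
  n1('b'): parent n0 fail=0; on 'b' 0 → fail=0;  out ∅∪∅=∅
  n6('c'): parent n0 fail=0; on 'c' 0 → fail=0;  out ∅∪∅=∅
  n2('ba'): parent n1 fail=0; on 'a' 0 → fail=0;  out ∅∪∅=∅
  n7('cc'): parent n6 fail=0; on 'c' 0 → fail=6;  out ∅∪∅=∅
  n3('bac'): parent n2 fail=0; on 'c' 0 → fail=6;  out ∅∪∅=∅
  n8('cce'): parent n7 fail=6; on 'e' 6→0 → fail=0;  out {1}∪∅={1}
  n4('bace'): parent n3 fail=6; on 'e' 6→0 → fail=0;  out ∅∪∅=∅
  n5('bacea'): parent n4 fail=0; on 'a' 0 → fail=0;  out {0}∪∅={0}

Text stream:
pos 0 'a': at 0
pos 1 'e': at 0
pos 2 'b': at 1
pos 3 'a': at 2
pos 4 'c': at 3
pos 5 'e': at 4
pos 6 'a': at 5  → match P0@[2:6]
pos 7 'd': at 0 (via fail)
pos 8 'c': at 6
pos 9 'd': at 0 (via fail)
pos 10 'b': at 1
pos 11 'a': at 2
pos 12 'c': at 3
pos 13 'e': at 4
pos 14 'a': at 5  → match P0@[10:14]
pos 15 'b': at 1 (via fail)
pos 16 'a': at 2
pos 17 'c': at 3
pos 18 'e': at 4
pos 19 'a': at 5  → match P0@[15:19]
pos 20 'b': at 1 (via fail)
pos 21 'a': at 2
pos 22 'c': at 3
pos 23 'e': at 4
pos 24 'a': at 5  → match P0@[20:24]
pos 25 'b': at 1 (via fail)
pos 26 'a': at 2
pos 27 'c': at 3
pos 28 'e': at 4
pos 29 'a': at 5  → match P0@[25:29]
pos 30 'a': at 0 (via fail)
pos 31 'b': at 1
pos 32 'a': at 2
pos 33 'c': at 3
pos 34 'e': at 4
pos 35 'a': at 5  → match P0@[31:35]
pos 36 'b': at 1 (via fail)
pos 37 'a': at 2
pos 38 'c': at 3
pos 39 'a': at 0 (via fail)
pos 40 'e': at 0
pos 41 'a': at 0
pos 42 'c': at 6
pos 43 'c': at 7
pos 44 'e': at 8  → match P1@[42:44]
pos 45 'd': at 0 (via fail)
pos 46 'e': at 0
pos 47 'b': at 1
pos 48 'b': at 1 (via fail)
pos 49 'd': at 0 (via fail)
pos 50 'e': at 0
pos 51 'e': at 0
pos 52 'c': at 6
pos 53 'a': at 0 (via fail)
pos 54 'c': at 6
pos 55 'c': at 7
pos 56 'e': at 8  → match P1@[54:56]
pos 57 'e': at 0 (via fail)
pos 58 'c': at 6
pos 59 'c': at 7
pos 60 'c': at 7 (via fail)
pos 61 'c': at 7 (via fail)
pos 62 'e': at 8  → match P1@[60:62]
pos 63 'c': at 6 (via fail)
pos 64 'a': at 0 (via fail)
pos 65 'a': at 0
pos 66 'b': at 1
pos 67 'b': at 1 (via fail)
pos 68 'a': at 2
pos 69 'c': at 3
pos 70 'e': at 4
pos 71 'a': at 5  → match P0@[67:71]
pos 72 'e': at 0 (via fail)
pos 73 'e': at 0
pos 74 'b': at 1
pos 75 'a': at 2
pos 76 'c': at 3
pos 77 'e': at 4
pos 78 'a': at 5  → match P0@[74:78]
pos 79 'c': at 6 (via fail)

All matches (sorted): [[6,0],[14,0],[19,0],[24,0],[29,0],[35,0],[44,1],[56,1],[62,1],[71,0],[78,0]]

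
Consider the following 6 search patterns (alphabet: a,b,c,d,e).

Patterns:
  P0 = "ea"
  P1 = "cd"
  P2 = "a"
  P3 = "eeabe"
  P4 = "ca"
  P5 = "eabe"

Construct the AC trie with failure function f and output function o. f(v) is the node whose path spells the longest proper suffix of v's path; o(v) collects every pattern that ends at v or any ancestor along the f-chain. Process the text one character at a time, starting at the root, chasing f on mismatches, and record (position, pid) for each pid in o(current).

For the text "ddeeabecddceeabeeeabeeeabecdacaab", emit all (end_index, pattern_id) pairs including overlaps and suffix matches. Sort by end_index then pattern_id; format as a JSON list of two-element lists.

Build automaton:
Trie (insert patterns):
  n0 'ε': a→5 c→3 e→1
  n1 'e': a→2 e→6
  n2 'ea': b→11  [P0 ends]
  n3 'c': a→10 d→4
  n4 'cd': ·  [P1 ends]
  n5 'a': ·  [P2 ends]
  n6 'ee': a→7
  n7 'eea': b→8
  n8 'eeab': e→9
  n9 'eeabe': ·  [P3 ends]
  n10 'ca': ·  [P4 ends]
  n11 'eab': e→12
  n12 'eabe': ·  [P5 ends]

BFS fail/out derivation:
  fail(1) 'e': from fail(0)=0 chase 'e': 0 ⇒ 0;  out=∅∪out(0)=∅
  fail(3) 'c': from fail(0)=0 chase 'c': 0 ⇒ 0;  out=∅∪out(0)=∅
  fail(5) 'a': from fail(0)=0 chase 'a': 0 ⇒ 0;  out={2}∪out(0)={2}
  fail(2) 'ea': from fail(1)=0 chase 'a': 0 ⇒ 5;  out={0}∪out(5)={0,2}
  fail(4) 'cd': from fail(3)=0 chase 'd': 0 ⇒ 0;  out={1}∪out(0)={1}
  fail(6) 'ee': from fail(1)=0 chase 'e': 0 ⇒ 1;  out=∅∪out(1)=∅
  fail(10) 'ca': from fail(3)=0 chase 'a': 0 ⇒ 5;  out={4}∪out(5)={2,4}
  fail(7) 'eea': from fail(6)=1 chase 'a': 1 ⇒ 2;  out=∅∪out(2)={0,2}
  fail(11) 'eab': from fail(2)=5 chase 'b': 5→0 ⇒ 0;  out=∅∪out(0)=∅
  fail(8) 'eeab': from fail(7)=2 chase 'b': 2 ⇒ 11;  out=∅∪out(11)=∅
  fail(12) 'eabe': from fail(11)=0 chase 'e': 0 ⇒ 1;  out={5}∪out(1)={5}
  fail(9) 'eeabe': from fail(8)=11 chase 'e': 11 ⇒ 12;  out={3}∪out(12)={3,5}

Scan:
[0] read 'd'  n0⇒n0
[1] read 'd'  n0⇒n0
[2] read 'e'  n0⇒n1
[3] read 'e'  n1⇒n6
[4] read 'a'  n6⇒n7  ** P0@[3:4],P2@[4:4]
[5] read 'b'  n7⇒n8
[6] read 'e'  n8⇒n9  ** P3@[2:6],P5@[3:6]
[7] read 'c'  n9⇒n3 (fail-walked)
[8] read 'd'  n3⇒n4  ** P1@[7:8]
[9] read 'd'  n4⇒n0 (fail-walked)
[10] read 'c'  n0⇒n3
[11] read 'e'  n3⇒n1 (fail-walked)
[12] read 'e'  n1⇒n6
[13] read 'a'  n6⇒n7  ** P0@[12:13],P2@[13:13]
[14] read 'b'  n7⇒n8
[15] read 'e'  n8⇒n9  ** P3@[11:15],P5@[12:15]
[16] read 'e'  n9⇒n6 (fail-walked)
[17] read 'e'  n6⇒n6 (fail-walked)
[18] read 'a'  n6⇒n7  ** P0@[17:18],P2@[18:18]
[19] read 'b'  n7⇒n8
[20] read 'e'  n8⇒n9  ** P3@[16:20],P5@[17:20]
[21] read 'e'  n9⇒n6 (fail-walked)
[22] read 'e'  n6⇒n6 (fail-walked)
[23] read 'a'  n6⇒n7  ** P0@[22:23],P2@[23:23]
[24] read 'b'  n7⇒n8
[25] read 'e'  n8⇒n9  ** P3@[21:25],P5@[22:25]
[26] read 'c'  n9⇒n3 (fail-walked)
[27] read 'd'  n3⇒n4  ** P1@[26:27]
[28] read 'a'  n4⇒n5 (fail-walked)  ** P2@[28:28]
[29] read 'c'  n5⇒n3 (fail-walked)
[30] read 'a'  n3⇒n10  ** P2@[30:30],P4@[29:30]
[31] read 'a'  n10⇒n5 (fail-walked)  ** P2@[31:31]
[32] read 'b'  n5⇒n0 (fail-walked)

All matches (sorted): [[4,0],[4,2],[6,3],[6,5],[8,1],[13,0],[13,2],[15,3],[15,5],[18,0],[18,2],[20,3],[20,5],[23,0],[23,2],[25,3],[25,5],[27,1],[28,2],[30,2],[30,4],[31,2]]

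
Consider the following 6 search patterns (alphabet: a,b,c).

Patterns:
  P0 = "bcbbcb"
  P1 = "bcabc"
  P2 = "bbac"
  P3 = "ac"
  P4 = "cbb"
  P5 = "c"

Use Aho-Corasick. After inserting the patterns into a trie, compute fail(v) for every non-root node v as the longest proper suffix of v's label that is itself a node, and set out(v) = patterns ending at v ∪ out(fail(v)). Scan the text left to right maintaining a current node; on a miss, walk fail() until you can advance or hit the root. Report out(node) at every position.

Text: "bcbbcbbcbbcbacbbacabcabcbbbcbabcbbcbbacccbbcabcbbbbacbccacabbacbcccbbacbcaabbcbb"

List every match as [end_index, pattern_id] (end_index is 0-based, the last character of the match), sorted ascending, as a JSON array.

Construct AC machine:
Trie (insert patterns):
  n0 'ε': a→13 b→1 c→15
  n1 'b': b→10 c→2
  n2 'bc': a→7 b→3
  n3 'bcb': b→4
  n4 'bcbb': c→5
  n5 'bcbbc': b→6
  n6 'bcbbcb': ·  [P0 ends]
  n7 'bca': b→8
  n8 'bcab': c→9
  n9 'bcabc': ·  [P1 ends]
  n10 'bb': a→11
  n11 'bba': c→12
  n12 'bbac': ·  [P2 ends]
  n13 'a': c→14
  n14 'ac': ·  [P3 ends]
  n15 'c': b→16  [P5 ends]
  n16 'cb': b→17
  n17 'cbb': ·  [P4 ends]

BFS fail/out derivation:
  fail(1) 'b': from fail(0)=0 chase 'b': 0 ⇒ 0;  out=∅∪out(0)=∅
  fail(13) 'a': from fail(0)=0 chase 'a': 0 ⇒ 0;  out=∅∪out(0)=∅
  fail(15) 'c': from fail(0)=0 chase 'c': 0 ⇒ 0;  out={5}∪out(0)={5}
  fail(2) 'bc': from fail(1)=0 chase 'c': 0 ⇒ 15;  out=∅∪out(15)={5}
  fail(10) 'bb': from fail(1)=0 chase 'b': 0 ⇒ 1;  out=∅∪out(1)=∅
  fail(14) 'ac': from fail(13)=0 chase 'c': 0 ⇒ 15;  out={3}∪out(15)={3,5}
  fail(16) 'cb': from fail(15)=0 chase 'b': 0 ⇒ 1;  out=∅∪out(1)=∅
  fail(3) 'bcb': from fail(2)=15 chase 'b': 15 ⇒ 16;  out=∅∪out(16)=∅
  fail(7) 'bca': from fail(2)=15 chase 'a': 15→0 ⇒ 13;  out=∅∪out(13)=∅
  fail(11) 'bba': from fail(10)=1 chase 'a': 1→0 ⇒ 13;  out=∅∪out(13)=∅
  fail(17) 'cbb': from fail(16)=1 chase 'b': 1 ⇒ 10;  out={4}∪out(10)={4}
  fail(4) 'bcbb': from fail(3)=16 chase 'b': 16 ⇒ 17;  out=∅∪out(17)={4}
  fail(8) 'bcab': from fail(7)=13 chase 'b': 13→0 ⇒ 1;  out=∅∪out(1)=∅
  fail(12) 'bbac': from fail(11)=13 chase 'c': 13 ⇒ 14;  out={2}∪out(14)={2,3,5}
  fail(5) 'bcbbc': from fail(4)=17 chase 'c': 17→10→1 ⇒ 2;  out=∅∪out(2)={5}
  fail(9) 'bcabc': from fail(8)=1 chase 'c': 1 ⇒ 2;  out={1}∪out(2)={1,5}
  fail(6) 'bcbbcb': from fail(5)=2 chase 'b': 2 ⇒ 3;  out={0}∪out(3)={0}

Run:
pos 0 'b': at 1
pos 1 'c': at 2  → match P5@[1:1]
pos 2 'b': at 3
pos 3 'b': at 4  → match P4@[1:3]
pos 4 'c': at 5  → match P5@[4:4]
pos 5 'b': at 6  → match P0@[0:5]
pos 6 'b': at 4 (fail-walked)  → match P4@[4:6]
pos 7 'c': at 5  → match P5@[7:7]
pos 8 'b': at 6  → match P0@[3:8]
pos 9 'b': at 4 (fail-walked)  → match P4@[7:9]
pos 10 'c': at 5  → match P5@[10:10]
pos 11 'b': at 6  → match P0@[6:11]
pos 12 'a': at 13 (fail-walked)
pos 13 'c': at 14  → match P3@[12:13],P5@[13:13]
pos 14 'b': at 16 (fail-walked)
pos 15 'b': at 17  → match P4@[13:15]
pos 16 'a': at 11 (fail-walked)
pos 17 'c': at 12  → match P2@[14:17],P3@[16:17],P5@[17:17]
pos 18 'a': at 13 (fail-walked)
pos 19 'b': at 1 (fail-walked)
pos 20 'c': at 2  → match P5@[20:20]
pos 21 'a': at 7
pos 22 'b': at 8
pos 23 'c': at 9  → match P1@[19:23],P5@[23:23]
pos 24 'b': at 3 (fail-walked)
pos 25 'b': at 4  → match P4@[23:25]
pos 26 'b': at 10 (fail-walked)
pos 27 'c': at 2 (fail-walked)  → match P5@[27:27]
pos 28 'b': at 3
pos 29 'a': at 13 (fail-walked)
pos 30 'b': at 1 (fail-walked)
pos 31 'c': at 2  → match P5@[31:31]
pos 32 'b': at 3
pos 33 'b': at 4  → match P4@[31:33]
pos 34 'c': at 5  → match P5@[34:34]
pos 35 'b': at 6  → match P0@[30:35]
pos 36 'b': at 4 (fail-walked)  → match P4@[34:36]
pos 37 'a': at 11 (fail-walked)
pos 38 'c': at 12  → match P2@[35:38],P3@[37:38],P5@[38:38]
pos 39 'c': at 15 (fail-walked)  → match P5@[39:39]
pos 40 'c': at 15 (fail-walked)  → match P5@[40:40]
pos 41 'b': at 16
pos 42 'b': at 17  → match P4@[40:42]
pos 43 'c': at 2 (fail-walked)  → match P5@[43:43]
pos 44 'a': at 7
pos 45 'b': at 8
pos 46 'c': at 9  → match P1@[42:46],P5@[46:46]
pos 47 'b': at 3 (fail-walked)
pos 48 'b': at 4  → match P4@[46:48]
pos 49 'b': at 10 (fail-walked)
pos 50 'b': at 10 (fail-walked)
pos 51 'a': at 11
pos 52 'c': at 12  → match P2@[49:52],P3@[51:52],P5@[52:52]
pos 53 'b': at 16 (fail-walked)
pos 54 'c': at 2 (fail-walked)  → match P5@[54:54]
pos 55 'c': at 15 (fail-walked)  → match P5@[55:55]
pos 56 'a': at 13 (fail-walked)
pos 57 'c': at 14  → match P3@[56:57],P5@[57:57]
pos 58 'a': at 13 (fail-walked)
pos 59 'b': at 1 (fail-walked)
pos 60 'b': at 10
pos 61 'a': at 11
pos 62 'c': at 12  → match P2@[59:62],P3@[61:62],P5@[62:62]
pos 63 'b': at 16 (fail-walked)
pos 64 'c': at 2 (fail-walked)  → match P5@[64:64]
pos 65 'c': at 15 (fail-walked)  → match P5@[65:65]
pos 66 'c': at 15 (fail-walked)  → match P5@[66:66]
pos 67 'b': at 16
pos 68 'b': at 17  → match P4@[66:68]
pos 69 'a': at 11 (fail-walked)
pos 70 'c': at 12  → match P2@[67:70],P3@[69:70],P5@[70:70]
pos 71 'b': at 16 (fail-walked)
pos 72 'c': at 2 (fail-walked)  → match P5@[72:72]
pos 73 'a': at 7
pos 74 'a': at 13 (fail-walked)
pos 75 'b': at 1 (fail-walked)
pos 76 'b': at 10
pos 77 'c': at 2 (fail-walked)  → match P5@[77:77]
pos 78 'b': at 3
pos 79 'b': at 4  → match P4@[77:79]

Result: [[1,5],[3,4],[4,5],[5,0],[6,4],[7,5],[8,0],[9,4],[10,5],[11,0],[13,3],[13,5],[15,4],[17,2],[17,3],[17,5],[20,5],[23,1],[23,5],[25,4],[27,5],[31,5],[33,4],[34,5],[35,0],[36,4],[38,2],[38,3],[38,5],[39,5],[40,5],[42,4],[43,5],[46,1],[46,5],[48,4],[52,2],[52,3],[52,5],[54,5],[55,5],[57,3],[57,5],[62,2],[62,3],[62,5],[64,5],[65,5],[66,5],[68,4],[70,2],[70,3],[70,5],[72,5],[77,5],[79,4]]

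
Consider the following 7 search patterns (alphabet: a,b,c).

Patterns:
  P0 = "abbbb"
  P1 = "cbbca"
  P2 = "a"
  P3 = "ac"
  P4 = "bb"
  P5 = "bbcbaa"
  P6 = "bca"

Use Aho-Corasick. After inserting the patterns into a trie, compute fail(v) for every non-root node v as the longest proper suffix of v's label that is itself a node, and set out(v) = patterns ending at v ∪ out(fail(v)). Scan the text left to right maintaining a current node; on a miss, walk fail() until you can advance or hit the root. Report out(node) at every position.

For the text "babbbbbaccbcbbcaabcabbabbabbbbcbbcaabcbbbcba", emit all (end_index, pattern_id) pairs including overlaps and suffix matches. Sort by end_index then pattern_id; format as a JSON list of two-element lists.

Build:
Trie nodes:
  0='ε' goto a→1 b→12 c→6
  1='a' goto b→2 c→11  [P2 ends]
  2='ab' goto b→3
  3='abb' goto b→4
  4='abbb' goto b→5
  5='abbbb' goto ·  [P0 ends]
  6='c' goto b→7
  7='cb' goto b→8
  8='cbb' goto c→9
  9='cbbc' goto a→10
  10='cbbca' goto ·  [P1 ends]
  11='ac' goto ·  [P3 ends]
  12='b' goto b→13 c→18
  13='bb' goto c→14  [P4 ends]
  14='bbc' goto b→15
  15='bbcb' goto a→16
  16='bbcba' goto a→17
  17='bbcbaa' goto ·  [P5 ends]
  18='bc' goto a→19
  19='bca' goto ·  [P6 ends]

BFS fail/out derivation:
  n1('a'): parent n0 fail=0; on 'a' 0 → fail=0;  out {2}∪∅={2}
  n6('c'): parent n0 fail=0; on 'c' 0 → fail=0;  out ∅∪∅=∅
  n12('b'): parent n0 fail=0; on 'b' 0 → fail=0;  out ∅∪∅=∅
  n2('ab'): parent n1 fail=0; on 'b' 0 → fail=12;  out ∅∪∅=∅
  n7('cb'): parent n6 fail=0; on 'b' 0 → fail=12;  out ∅∪∅=∅
  n11('ac'): parent n1 fail=0; on 'c' 0 → fail=6;  out {3}∪∅={3}
  n13('bb'): parent n12 fail=0; on 'b' 0 → fail=12;  out {4}∪∅={4}
  n18('bc'): parent n12 fail=0; on 'c' 0 → fail=6;  out ∅∪∅=∅
  n3('abb'): parent n2 fail=12; on 'b' 12 → fail=13;  out ∅∪{4}={4}
  n8('cbb'): parent n7 fail=12; on 'b' 12 → fail=13;  out ∅∪{4}={4}
  n14('bbc'): parent n13 fail=12; on 'c' 12 → fail=18;  out ∅∪∅=∅
  n19('bca'): parent n18 fail=6; on 'a' 6→0 → fail=1;  out {6}∪{2}={2,6}
  n4('abbb'): parent n3 fail=13; on 'b' 13→12 → fail=13;  out ∅∪{4}={4}
  n9('cbbc'): parent n8 fail=13; on 'c' 13 → fail=14;  out ∅∪∅=∅
  n15('bbcb'): parent n14 fail=18; on 'b' 18→6 → fail=7;  out ∅∪∅=∅
  n5('abbbb'): parent n4 fail=13; on 'b' 13→12 → fail=13;  out {0}∪{4}={0,4}
  n10('cbbca'): parent n9 fail=14; on 'a' 14→18 → fail=19;  out {1}∪{2,6}={1,2,6}
  n16('bbcba'): parent n15 fail=7; on 'a' 7→12→0 → fail=1;  out ∅∪{2}={2}
  n17('bbcbaa'): parent n16 fail=1; on 'a' 1→0 → fail=1;  out {5}∪{2}={2,5}

Scan:
[0] read 'b'  n0⇒n12
[1] read 'a'  n12⇒n1 (via fail)  emit P2@[1:1]
[2] read 'b'  n1⇒n2
[3] read 'b'  n2⇒n3  emit P4@[2:3]
[4] read 'b'  n3⇒n4  emit P4@[3:4]
[5] read 'b'  n4⇒n5  emit P0@[1:5],P4@[4:5]
[6] read 'b'  n5⇒n13 (via fail)  emit P4@[5:6]
[7] read 'a'  n13⇒n1 (via fail)  emit P2@[7:7]
[8] read 'c'  n1⇒n11  emit P3@[7:8]
[9] read 'c'  n11⇒n6 (via fail)
[10] read 'b'  n6⇒n7
[11] read 'c'  n7⇒n18 (via fail)
[12] read 'b'  n18⇒n7 (via fail)
[13] read 'b'  n7⇒n8  emit P4@[12:13]
[14] read 'c'  n8⇒n9
[15] read 'a'  n9⇒n10  emit P1@[11:15],P2@[15:15],P6@[13:15]
[16] read 'a'  n10⇒n1 (via fail)  emit P2@[16:16]
[17] read 'b'  n1⇒n2
[18] read 'c'  n2⇒n18 (via fail)
[19] read 'a'  n18⇒n19  emit P2@[19:19],P6@[17:19]
[20] read 'b'  n19⇒n2 (via fail)
[21] read 'b'  n2⇒n3  emit P4@[20:21]
[22] read 'a'  n3⇒n1 (via fail)  emit P2@[22:22]
[23] read 'b'  n1⇒n2
[24] read 'b'  n2⇒n3  emit P4@[23:24]
[25] read 'a'  n3⇒n1 (via fail)  emit P2@[25:25]
[26] read 'b'  n1⇒n2
[27] read 'b'  n2⇒n3  emit P4@[26:27]
[28] read 'b'  n3⇒n4  emit P4@[27:28]
[29] read 'b'  n4⇒n5  emit P0@[25:29],P4@[28:29]
[30] read 'c'  n5⇒n14 (via fail)
[31] read 'b'  n14⇒n15
[32] read 'b'  n15⇒n8 (via fail)  emit P4@[31:32]
[33] read 'c'  n8⇒n9
[34] read 'a'  n9⇒n10  emit P1@[30:34],P2@[34:34],P6@[32:34]
[35] read 'a'  n10⇒n1 (via fail)  emit P2@[35:35]
[36] read 'b'  n1⇒n2
[37] read 'c'  n2⇒n18 (via fail)
[38] read 'b'  n18⇒n7 (via fail)
[39] read 'b'  n7⇒n8  emit P4@[38:39]
[40] read 'b'  n8⇒n13 (via fail)  emit P4@[39:40]
[41] read 'c'  n13⇒n14
[42] read 'b'  n14⇒n15
[43] read 'a'  n15⇒n16  emit P2@[43:43]

All matches (sorted): [[1,2],[3,4],[4,4],[5,0],[5,4],[6,4],[7,2],[8,3],[13,4],[15,1],[15,2],[15,6],[16,2],[19,2],[19,6],[21,4],[22,2],[24,4],[25,2],[27,4],[28,4],[29,0],[29,4],[32,4],[34,1],[34,2],[34,6],[35,2],[39,4],[40,4],[43,2]]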